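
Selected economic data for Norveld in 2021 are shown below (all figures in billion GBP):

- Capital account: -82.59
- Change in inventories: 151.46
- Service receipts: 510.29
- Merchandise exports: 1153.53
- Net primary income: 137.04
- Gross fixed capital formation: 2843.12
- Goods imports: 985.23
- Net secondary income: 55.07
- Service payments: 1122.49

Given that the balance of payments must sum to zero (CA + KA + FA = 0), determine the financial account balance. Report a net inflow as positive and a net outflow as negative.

334.38

Goods balance = 1153.53 - 985.23 = 168.30
Services balance = 510.29 - 1122.49 = -612.20
Trade balance (goods + services) = 168.30 + (-612.20) = -443.90
Net primary income = 137.04
Net secondary income = 55.07
Current account = -443.90 + 137.04 + 55.07 = -251.79
Financial account = -(-251.79 + (-82.59)) = 334.38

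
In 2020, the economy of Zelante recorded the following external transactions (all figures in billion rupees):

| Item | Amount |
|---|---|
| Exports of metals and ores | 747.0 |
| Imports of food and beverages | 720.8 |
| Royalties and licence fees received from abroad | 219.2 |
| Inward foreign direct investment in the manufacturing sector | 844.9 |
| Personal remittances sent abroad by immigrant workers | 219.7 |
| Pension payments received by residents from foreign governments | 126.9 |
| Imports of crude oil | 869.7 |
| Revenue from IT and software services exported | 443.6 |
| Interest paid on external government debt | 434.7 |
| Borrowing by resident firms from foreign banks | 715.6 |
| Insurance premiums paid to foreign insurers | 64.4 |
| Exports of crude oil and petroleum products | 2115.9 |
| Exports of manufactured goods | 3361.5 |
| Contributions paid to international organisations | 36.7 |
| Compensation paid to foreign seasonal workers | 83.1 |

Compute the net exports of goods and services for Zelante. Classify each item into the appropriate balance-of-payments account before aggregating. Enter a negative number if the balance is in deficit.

Goods: 747.0 + 2115.9 + 3361.5 - 720.8 - 869.7 = 4633.9
Services: 443.6 - 64.4 + 219.2 = 598.4
Trade balance = 4633.9 + 598.4 = 5232.3
(Excluded from the trade balance — financial account: inward foreign direct investment in the manufacturing sector 844.9, borrowing by resident firms from foreign banks 715.6; secondary income: personal remittances sent abroad by immigrant workers 219.7, pension payments received by residents from foreign governments 126.9, contributions paid to international organisations 36.7; primary income: interest paid on external government debt 434.7, compensation paid to foreign seasonal workers 83.1.)

5232.3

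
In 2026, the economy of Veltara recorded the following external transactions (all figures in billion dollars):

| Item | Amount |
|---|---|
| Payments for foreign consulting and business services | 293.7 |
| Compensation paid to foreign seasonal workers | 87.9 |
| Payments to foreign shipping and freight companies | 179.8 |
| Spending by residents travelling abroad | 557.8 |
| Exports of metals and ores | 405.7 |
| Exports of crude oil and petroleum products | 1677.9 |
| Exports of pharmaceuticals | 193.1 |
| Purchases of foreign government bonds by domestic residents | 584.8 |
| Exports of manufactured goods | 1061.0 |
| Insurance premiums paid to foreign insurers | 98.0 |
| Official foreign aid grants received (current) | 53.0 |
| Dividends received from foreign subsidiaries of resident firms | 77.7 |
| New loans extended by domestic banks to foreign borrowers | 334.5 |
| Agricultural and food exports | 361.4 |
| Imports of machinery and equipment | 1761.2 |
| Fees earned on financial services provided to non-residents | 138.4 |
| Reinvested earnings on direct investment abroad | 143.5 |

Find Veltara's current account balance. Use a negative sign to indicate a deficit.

1133.3

Goods: 1061.0 + 193.1 + 1677.9 + 405.7 - 1761.2 + 361.4 = 1937.9
Services: 138.4 - 98.0 - 557.8 - 179.8 - 293.7 = -990.9
Primary income: 77.7 + 143.5 - 87.9 = 133.3
Secondary income: 53.0
Current account = 1937.9 + (-990.9) + 133.3 + 53.0 = 1133.3
(Excluded from the current account — financial account: purchases of foreign government bonds by domestic residents 584.8, new loans extended by domestic banks to foreign borrowers 334.5.)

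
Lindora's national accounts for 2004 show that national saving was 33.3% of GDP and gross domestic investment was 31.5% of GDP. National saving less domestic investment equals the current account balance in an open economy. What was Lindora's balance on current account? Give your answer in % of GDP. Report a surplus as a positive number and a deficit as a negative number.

CA = S - I = 33.3 - 31.5 = 1.8

1.8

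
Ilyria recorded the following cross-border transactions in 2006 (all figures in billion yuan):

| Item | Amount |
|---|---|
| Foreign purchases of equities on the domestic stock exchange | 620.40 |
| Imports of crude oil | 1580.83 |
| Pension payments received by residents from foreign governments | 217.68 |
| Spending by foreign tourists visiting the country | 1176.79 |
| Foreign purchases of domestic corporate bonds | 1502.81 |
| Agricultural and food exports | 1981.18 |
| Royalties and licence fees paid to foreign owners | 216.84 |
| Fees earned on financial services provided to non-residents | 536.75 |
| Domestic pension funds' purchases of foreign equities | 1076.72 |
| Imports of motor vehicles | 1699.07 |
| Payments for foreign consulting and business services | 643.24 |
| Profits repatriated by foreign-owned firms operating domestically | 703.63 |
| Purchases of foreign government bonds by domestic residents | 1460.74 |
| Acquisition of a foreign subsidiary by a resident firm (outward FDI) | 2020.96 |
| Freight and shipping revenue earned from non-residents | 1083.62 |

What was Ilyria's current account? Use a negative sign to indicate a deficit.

Goods: 1981.18 - 1699.07 - 1580.83 = -1298.72
Services: -643.24 + 1083.62 - 216.84 + 536.75 + 1176.79 = 1937.08
Primary income: -703.63
Secondary income: 217.68
Current account = (-1298.72) + 1937.08 + (-703.63) + 217.68 = 152.41
(Excluded from the current account — financial account: foreign purchases of equities on the domestic stock exchange 620.40, foreign purchases of domestic corporate bonds 1502.81, domestic pension funds' purchases of foreign equities 1076.72, purchases of foreign government bonds by domestic residents 1460.74, acquisition of a foreign subsidiary by a resident firm (outward FDI) 2020.96.)

152.41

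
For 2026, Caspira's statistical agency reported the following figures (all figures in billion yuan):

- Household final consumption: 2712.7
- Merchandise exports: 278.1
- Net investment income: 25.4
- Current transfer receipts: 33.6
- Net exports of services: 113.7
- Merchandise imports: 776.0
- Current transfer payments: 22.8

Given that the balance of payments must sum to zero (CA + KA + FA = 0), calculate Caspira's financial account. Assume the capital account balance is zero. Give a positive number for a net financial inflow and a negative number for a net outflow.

348.0

Goods balance = 278.1 - 776.0 = -497.9
Services balance = 113.7
Trade balance (goods + services) = -497.9 + 113.7 = -384.2
Net primary income = 25.4
Net secondary income = 33.6 - 22.8 = 10.8
Current account = -384.2 + 25.4 + 10.8 = -348.0
Financial account = -(-348.0) = 348.0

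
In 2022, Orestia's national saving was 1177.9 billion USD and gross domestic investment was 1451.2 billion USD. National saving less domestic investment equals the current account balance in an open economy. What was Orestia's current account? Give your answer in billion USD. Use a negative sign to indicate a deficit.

-273.3

S - I = CA (net lending to the rest of the world).
CA = S - I = 1177.9 - 1451.2 = -273.3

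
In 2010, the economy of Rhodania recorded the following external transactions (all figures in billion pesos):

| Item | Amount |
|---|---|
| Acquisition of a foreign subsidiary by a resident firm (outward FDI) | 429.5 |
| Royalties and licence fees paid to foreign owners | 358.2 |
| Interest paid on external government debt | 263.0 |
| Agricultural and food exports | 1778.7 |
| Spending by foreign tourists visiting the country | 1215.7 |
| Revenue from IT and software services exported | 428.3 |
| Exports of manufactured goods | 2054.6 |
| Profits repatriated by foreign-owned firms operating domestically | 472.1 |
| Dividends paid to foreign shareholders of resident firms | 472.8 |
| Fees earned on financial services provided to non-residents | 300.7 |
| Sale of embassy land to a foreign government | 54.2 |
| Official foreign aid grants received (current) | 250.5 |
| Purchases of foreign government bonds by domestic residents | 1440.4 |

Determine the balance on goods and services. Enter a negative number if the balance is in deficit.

5419.8

Goods: 2054.6 + 1778.7 = 3833.3
Services: 428.3 + 300.7 - 358.2 + 1215.7 = 1586.5
Trade balance = 3833.3 + 1586.5 = 5419.8
(Excluded from the trade balance — financial account: acquisition of a foreign subsidiary by a resident firm (outward FDI) 429.5, purchases of foreign government bonds by domestic residents 1440.4; primary income: interest paid on external government debt 263.0, profits repatriated by foreign-owned firms operating domestically 472.1, dividends paid to foreign shareholders of resident firms 472.8; capital account: sale of embassy land to a foreign government 54.2; secondary income: official foreign aid grants received (current) 250.5.)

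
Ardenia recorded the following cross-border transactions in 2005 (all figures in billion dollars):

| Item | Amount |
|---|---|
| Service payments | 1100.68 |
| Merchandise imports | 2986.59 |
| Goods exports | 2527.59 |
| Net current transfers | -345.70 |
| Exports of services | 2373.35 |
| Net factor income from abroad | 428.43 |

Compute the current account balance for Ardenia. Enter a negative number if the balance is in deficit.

896.40

Goods balance = 2527.59 - 2986.59 = -459.00
Services balance = 2373.35 - 1100.68 = 1272.67
Trade balance (goods + services) = -459.00 + 1272.67 = 813.67
Net primary income = 428.43
Net secondary income = -345.70
Current account = 813.67 + 428.43 + (-345.70) = 896.40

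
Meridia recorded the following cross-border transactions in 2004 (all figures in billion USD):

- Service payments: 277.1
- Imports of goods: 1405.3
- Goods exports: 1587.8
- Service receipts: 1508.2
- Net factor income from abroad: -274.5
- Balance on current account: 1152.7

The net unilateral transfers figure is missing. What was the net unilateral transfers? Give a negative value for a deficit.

13.6

Current account = goods balance + services balance + net primary income + net secondary income
Sum of the known components = 1139.1
Net unilateral transfers = CA - (known components) = 1152.7 - 1139.1 = 13.6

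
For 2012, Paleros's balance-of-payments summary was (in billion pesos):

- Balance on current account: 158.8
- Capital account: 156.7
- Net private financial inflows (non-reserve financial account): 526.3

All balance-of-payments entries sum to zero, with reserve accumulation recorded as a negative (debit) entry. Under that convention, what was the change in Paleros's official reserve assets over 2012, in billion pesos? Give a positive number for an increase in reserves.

841.8

Official reserve transactions balance = -(158.8 + 156.7 + 526.3) = -841.8
An accumulation of reserves is recorded as a debit (negative entry), so the change in the stock of reserves is the negative of that balance.
Change in official reserves = -(-841.8) = 841.8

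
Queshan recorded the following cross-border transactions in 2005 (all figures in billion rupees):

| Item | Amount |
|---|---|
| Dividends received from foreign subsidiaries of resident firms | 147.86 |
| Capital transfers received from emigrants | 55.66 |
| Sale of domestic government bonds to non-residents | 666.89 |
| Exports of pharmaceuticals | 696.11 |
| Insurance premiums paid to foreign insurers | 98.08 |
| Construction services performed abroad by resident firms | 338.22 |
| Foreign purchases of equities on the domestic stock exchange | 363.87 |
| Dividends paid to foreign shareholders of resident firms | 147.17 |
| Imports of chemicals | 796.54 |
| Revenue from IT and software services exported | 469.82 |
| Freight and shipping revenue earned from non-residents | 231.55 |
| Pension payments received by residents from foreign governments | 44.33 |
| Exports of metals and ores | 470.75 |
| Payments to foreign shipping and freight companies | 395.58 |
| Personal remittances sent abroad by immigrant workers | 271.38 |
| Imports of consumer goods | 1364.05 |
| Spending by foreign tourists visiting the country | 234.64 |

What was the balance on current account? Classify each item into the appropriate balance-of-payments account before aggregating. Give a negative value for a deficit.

Goods: 470.75 - 1364.05 - 796.54 + 696.11 = -993.73
Services: 234.64 - 395.58 - 98.08 + 231.55 + 469.82 + 338.22 = 780.57
Primary income: 147.86 - 147.17 = 0.69
Secondary income: 44.33 - 271.38 = -227.05
Current account = (-993.73) + 780.57 + 0.69 + (-227.05) = -439.52
(Excluded from the current account — capital account: capital transfers received from emigrants 55.66; financial account: sale of domestic government bonds to non-residents 666.89, foreign purchases of equities on the domestic stock exchange 363.87.)

-439.52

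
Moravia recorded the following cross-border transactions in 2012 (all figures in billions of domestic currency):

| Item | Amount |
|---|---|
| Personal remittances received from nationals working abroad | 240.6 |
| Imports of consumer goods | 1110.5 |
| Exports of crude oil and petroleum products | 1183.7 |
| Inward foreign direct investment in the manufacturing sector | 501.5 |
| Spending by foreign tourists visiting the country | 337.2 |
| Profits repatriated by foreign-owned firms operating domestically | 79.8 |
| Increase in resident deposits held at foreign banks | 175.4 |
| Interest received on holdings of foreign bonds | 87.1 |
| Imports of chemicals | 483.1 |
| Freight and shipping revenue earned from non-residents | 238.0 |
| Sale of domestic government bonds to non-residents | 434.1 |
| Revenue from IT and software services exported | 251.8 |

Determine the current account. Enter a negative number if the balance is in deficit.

Goods: 1183.7 - 483.1 - 1110.5 = -409.9
Services: 251.8 + 337.2 + 238.0 = 827.0
Primary income: -79.8 + 87.1 = 7.3
Secondary income: 240.6
Current account = (-409.9) + 827.0 + 7.3 + 240.6 = 665.0
(Excluded from the current account — financial account: inward foreign direct investment in the manufacturing sector 501.5, increase in resident deposits held at foreign banks 175.4, sale of domestic government bonds to non-residents 434.1.)

665.0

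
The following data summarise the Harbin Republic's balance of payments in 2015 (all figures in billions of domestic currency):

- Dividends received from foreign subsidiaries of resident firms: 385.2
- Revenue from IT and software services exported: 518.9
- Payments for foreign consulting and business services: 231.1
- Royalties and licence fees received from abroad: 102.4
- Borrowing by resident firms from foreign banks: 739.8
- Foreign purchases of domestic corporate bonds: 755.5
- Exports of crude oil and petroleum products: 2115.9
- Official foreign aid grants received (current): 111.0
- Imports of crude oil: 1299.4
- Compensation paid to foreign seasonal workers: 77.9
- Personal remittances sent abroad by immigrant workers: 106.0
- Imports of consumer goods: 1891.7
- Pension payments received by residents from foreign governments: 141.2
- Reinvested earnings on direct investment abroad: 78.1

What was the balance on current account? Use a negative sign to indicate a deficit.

-153.4

Goods: -1299.4 + 2115.9 - 1891.7 = -1075.2
Services: -231.1 + 518.9 + 102.4 = 390.2
Primary income: -77.9 + 385.2 + 78.1 = 385.4
Secondary income: -106.0 + 141.2 + 111.0 = 146.2
Current account = (-1075.2) + 390.2 + 385.4 + 146.2 = -153.4
(Excluded from the current account — financial account: borrowing by resident firms from foreign banks 739.8, foreign purchases of domestic corporate bonds 755.5.)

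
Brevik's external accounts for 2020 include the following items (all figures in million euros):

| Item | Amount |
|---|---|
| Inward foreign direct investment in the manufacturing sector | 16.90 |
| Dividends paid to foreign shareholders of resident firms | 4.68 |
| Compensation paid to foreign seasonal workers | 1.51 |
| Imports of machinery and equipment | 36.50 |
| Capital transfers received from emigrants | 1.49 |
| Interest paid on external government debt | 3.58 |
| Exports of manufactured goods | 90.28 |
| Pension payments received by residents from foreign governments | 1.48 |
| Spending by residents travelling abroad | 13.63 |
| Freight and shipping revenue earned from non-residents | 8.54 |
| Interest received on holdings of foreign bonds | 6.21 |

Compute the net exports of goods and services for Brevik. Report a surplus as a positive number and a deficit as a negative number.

48.69

Goods: -36.50 + 90.28 = 53.78
Services: 8.54 - 13.63 = -5.09
Trade balance = 53.78 + (-5.09) = 48.69
(Excluded from the trade balance — financial account: inward foreign direct investment in the manufacturing sector 16.90; primary income: dividends paid to foreign shareholders of resident firms 4.68, compensation paid to foreign seasonal workers 1.51, interest paid on external government debt 3.58, interest received on holdings of foreign bonds 6.21; capital account: capital transfers received from emigrants 1.49; secondary income: pension payments received by residents from foreign governments 1.48.)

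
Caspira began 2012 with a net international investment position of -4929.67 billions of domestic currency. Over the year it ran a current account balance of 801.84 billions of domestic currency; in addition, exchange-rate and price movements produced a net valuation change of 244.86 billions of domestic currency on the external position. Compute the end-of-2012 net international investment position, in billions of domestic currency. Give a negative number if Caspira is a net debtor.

Change in NIIP = current account + net valuation change = 801.84 + 244.86 = 1046.70
End-of-year NIIP = -4929.67 + 1046.70 = -3882.97

-3882.97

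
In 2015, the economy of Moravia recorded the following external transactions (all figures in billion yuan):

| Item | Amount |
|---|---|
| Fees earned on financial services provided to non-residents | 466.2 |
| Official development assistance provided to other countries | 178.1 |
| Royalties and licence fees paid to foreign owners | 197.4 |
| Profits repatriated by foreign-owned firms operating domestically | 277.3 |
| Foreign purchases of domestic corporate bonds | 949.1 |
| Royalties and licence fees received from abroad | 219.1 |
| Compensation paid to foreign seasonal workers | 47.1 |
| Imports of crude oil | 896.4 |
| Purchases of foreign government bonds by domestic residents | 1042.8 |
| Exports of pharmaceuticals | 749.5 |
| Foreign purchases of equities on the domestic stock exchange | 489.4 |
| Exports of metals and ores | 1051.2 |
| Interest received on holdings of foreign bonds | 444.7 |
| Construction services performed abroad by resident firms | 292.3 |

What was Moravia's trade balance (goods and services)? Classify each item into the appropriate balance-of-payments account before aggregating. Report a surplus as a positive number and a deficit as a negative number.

Goods: 1051.2 + 749.5 - 896.4 = 904.3
Services: 219.1 - 197.4 + 466.2 + 292.3 = 780.2
Trade balance = 904.3 + 780.2 = 1684.5
(Excluded from the trade balance — secondary income: official development assistance provided to other countries 178.1; primary income: profits repatriated by foreign-owned firms operating domestically 277.3, compensation paid to foreign seasonal workers 47.1, interest received on holdings of foreign bonds 444.7; financial account: foreign purchases of domestic corporate bonds 949.1, purchases of foreign government bonds by domestic residents 1042.8, foreign purchases of equities on the domestic stock exchange 489.4.)

1684.5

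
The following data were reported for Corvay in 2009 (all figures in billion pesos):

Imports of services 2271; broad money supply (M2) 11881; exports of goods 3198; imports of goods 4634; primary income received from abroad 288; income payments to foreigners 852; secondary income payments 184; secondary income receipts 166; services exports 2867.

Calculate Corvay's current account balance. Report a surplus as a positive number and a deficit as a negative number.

Goods balance = 3198 - 4634 = -1436
Services balance = 2867 - 2271 = 596
Trade balance (goods + services) = -1436 + 596 = -840
Net primary income = 288 - 852 = -564
Net secondary income = 166 - 184 = -18
Current account = -840 + (-564) + (-18) = -1422

-1422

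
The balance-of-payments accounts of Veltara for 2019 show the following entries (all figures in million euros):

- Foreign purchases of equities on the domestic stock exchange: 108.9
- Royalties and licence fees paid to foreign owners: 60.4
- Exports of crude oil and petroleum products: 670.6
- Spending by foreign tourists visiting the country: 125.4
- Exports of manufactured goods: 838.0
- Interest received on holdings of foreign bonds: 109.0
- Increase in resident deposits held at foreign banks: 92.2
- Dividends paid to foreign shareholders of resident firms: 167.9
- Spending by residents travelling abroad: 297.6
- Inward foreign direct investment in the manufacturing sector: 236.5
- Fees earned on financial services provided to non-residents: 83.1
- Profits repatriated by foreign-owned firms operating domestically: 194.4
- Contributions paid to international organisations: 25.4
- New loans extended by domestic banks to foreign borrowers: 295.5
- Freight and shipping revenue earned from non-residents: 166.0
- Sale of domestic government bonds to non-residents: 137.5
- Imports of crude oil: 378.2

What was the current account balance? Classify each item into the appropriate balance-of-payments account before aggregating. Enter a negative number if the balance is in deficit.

Goods: 670.6 - 378.2 + 838.0 = 1130.4
Services: -60.4 - 297.6 + 83.1 + 125.4 + 166.0 = 16.5
Primary income: -167.9 + 109.0 - 194.4 = -253.3
Secondary income: -25.4
Current account = 1130.4 + 16.5 + (-253.3) + (-25.4) = 868.2
(Excluded from the current account — financial account: foreign purchases of equities on the domestic stock exchange 108.9, increase in resident deposits held at foreign banks 92.2, inward foreign direct investment in the manufacturing sector 236.5, new loans extended by domestic banks to foreign borrowers 295.5, sale of domestic government bonds to non-residents 137.5.)

868.2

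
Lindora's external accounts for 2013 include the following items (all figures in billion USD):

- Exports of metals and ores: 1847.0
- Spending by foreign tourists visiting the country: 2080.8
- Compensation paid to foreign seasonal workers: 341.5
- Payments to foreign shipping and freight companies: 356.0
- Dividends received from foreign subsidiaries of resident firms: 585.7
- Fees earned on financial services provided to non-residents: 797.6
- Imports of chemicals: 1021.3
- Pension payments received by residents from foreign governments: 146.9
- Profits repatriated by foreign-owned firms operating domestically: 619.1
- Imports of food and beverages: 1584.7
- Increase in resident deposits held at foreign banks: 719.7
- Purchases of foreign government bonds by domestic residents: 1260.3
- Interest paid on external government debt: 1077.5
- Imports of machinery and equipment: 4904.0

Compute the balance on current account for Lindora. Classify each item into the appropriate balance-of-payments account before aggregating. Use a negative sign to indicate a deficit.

Goods: -1021.3 + 1847.0 - 4904.0 - 1584.7 = -5663.0
Services: -356.0 + 2080.8 + 797.6 = 2522.4
Primary income: -341.5 - 1077.5 + 585.7 - 619.1 = -1452.4
Secondary income: 146.9
Current account = (-5663.0) + 2522.4 + (-1452.4) + 146.9 = -4446.1
(Excluded from the current account — financial account: increase in resident deposits held at foreign banks 719.7, purchases of foreign government bonds by domestic residents 1260.3.)

-4446.1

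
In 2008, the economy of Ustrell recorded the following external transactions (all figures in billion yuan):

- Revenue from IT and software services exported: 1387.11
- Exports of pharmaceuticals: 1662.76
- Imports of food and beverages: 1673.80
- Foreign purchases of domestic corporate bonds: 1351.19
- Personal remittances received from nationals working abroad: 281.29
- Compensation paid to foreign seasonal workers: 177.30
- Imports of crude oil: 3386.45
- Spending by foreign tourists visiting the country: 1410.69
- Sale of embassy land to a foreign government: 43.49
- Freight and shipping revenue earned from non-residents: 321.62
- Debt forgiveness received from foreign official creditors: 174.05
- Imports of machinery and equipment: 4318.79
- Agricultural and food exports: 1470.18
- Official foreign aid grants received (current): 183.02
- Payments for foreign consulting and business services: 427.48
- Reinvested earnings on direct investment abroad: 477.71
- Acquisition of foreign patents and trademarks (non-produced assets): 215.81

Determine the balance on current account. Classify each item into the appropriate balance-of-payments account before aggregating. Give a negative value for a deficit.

-2789.44

Goods: 1662.76 - 4318.79 + 1470.18 - 1673.80 - 3386.45 = -6246.10
Services: 1410.69 + 321.62 - 427.48 + 1387.11 = 2691.94
Primary income: 477.71 - 177.30 = 300.41
Secondary income: 281.29 + 183.02 = 464.31
Current account = (-6246.10) + 2691.94 + 300.41 + 464.31 = -2789.44
(Excluded from the current account — financial account: foreign purchases of domestic corporate bonds 1351.19; capital account: sale of embassy land to a foreign government 43.49, debt forgiveness received from foreign official creditors 174.05, acquisition of foreign patents and trademarks (non-produced assets) 215.81.)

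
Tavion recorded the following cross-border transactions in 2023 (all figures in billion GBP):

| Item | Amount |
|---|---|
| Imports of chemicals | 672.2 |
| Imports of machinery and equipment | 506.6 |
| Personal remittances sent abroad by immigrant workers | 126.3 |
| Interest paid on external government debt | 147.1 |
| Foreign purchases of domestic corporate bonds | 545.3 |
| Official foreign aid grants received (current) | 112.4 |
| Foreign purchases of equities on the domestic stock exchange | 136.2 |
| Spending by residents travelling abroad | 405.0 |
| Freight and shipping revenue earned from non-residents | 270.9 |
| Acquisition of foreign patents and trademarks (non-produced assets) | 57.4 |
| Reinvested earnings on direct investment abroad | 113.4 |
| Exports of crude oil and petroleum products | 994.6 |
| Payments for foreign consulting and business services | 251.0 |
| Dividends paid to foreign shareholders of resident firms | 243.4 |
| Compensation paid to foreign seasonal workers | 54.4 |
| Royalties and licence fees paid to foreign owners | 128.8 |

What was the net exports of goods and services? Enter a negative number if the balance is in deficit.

Goods: 994.6 - 672.2 - 506.6 = -184.2
Services: 270.9 - 128.8 - 405.0 - 251.0 = -513.9
Trade balance = -184.2 + (-513.9) = -698.1
(Excluded from the trade balance — secondary income: personal remittances sent abroad by immigrant workers 126.3, official foreign aid grants received (current) 112.4; primary income: interest paid on external government debt 147.1, reinvested earnings on direct investment abroad 113.4, dividends paid to foreign shareholders of resident firms 243.4, compensation paid to foreign seasonal workers 54.4; financial account: foreign purchases of domestic corporate bonds 545.3, foreign purchases of equities on the domestic stock exchange 136.2; capital account: acquisition of foreign patents and trademarks (non-produced assets) 57.4.)

-698.1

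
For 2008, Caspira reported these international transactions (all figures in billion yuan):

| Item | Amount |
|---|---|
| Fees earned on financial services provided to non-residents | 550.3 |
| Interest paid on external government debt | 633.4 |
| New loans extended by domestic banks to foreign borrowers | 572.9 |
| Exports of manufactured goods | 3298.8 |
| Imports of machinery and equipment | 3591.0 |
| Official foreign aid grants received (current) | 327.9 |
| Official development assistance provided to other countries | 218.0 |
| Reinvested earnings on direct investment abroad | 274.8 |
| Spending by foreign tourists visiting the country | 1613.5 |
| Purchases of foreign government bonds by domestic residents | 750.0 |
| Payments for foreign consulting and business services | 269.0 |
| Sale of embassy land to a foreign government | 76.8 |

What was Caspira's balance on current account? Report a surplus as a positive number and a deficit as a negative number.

Goods: 3298.8 - 3591.0 = -292.2
Services: 550.3 - 269.0 + 1613.5 = 1894.8
Primary income: -633.4 + 274.8 = -358.6
Secondary income: 327.9 - 218.0 = 109.9
Current account = (-292.2) + 1894.8 + (-358.6) + 109.9 = 1353.9
(Excluded from the current account — financial account: new loans extended by domestic banks to foreign borrowers 572.9, purchases of foreign government bonds by domestic residents 750.0; capital account: sale of embassy land to a foreign government 76.8.)

1353.9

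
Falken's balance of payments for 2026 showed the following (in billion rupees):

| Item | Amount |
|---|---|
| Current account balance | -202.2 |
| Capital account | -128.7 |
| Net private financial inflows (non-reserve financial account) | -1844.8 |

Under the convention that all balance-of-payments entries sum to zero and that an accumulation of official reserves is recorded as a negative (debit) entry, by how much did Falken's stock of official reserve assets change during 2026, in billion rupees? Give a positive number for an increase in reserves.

Official reserve transactions balance = -((-202.2) + (-128.7) + (-1844.8)) = 2175.7
An accumulation of reserves is recorded as a debit (negative entry), so the change in the stock of reserves is the negative of that balance.
Change in official reserves = -(2175.7) = -2175.7

-2175.7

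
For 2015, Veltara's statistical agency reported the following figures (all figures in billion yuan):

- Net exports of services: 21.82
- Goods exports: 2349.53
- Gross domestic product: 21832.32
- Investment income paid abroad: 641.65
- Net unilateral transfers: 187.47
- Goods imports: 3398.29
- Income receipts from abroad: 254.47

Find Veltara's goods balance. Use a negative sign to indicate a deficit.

Goods balance = 2349.53 - 3398.29 = -1048.76

-1048.76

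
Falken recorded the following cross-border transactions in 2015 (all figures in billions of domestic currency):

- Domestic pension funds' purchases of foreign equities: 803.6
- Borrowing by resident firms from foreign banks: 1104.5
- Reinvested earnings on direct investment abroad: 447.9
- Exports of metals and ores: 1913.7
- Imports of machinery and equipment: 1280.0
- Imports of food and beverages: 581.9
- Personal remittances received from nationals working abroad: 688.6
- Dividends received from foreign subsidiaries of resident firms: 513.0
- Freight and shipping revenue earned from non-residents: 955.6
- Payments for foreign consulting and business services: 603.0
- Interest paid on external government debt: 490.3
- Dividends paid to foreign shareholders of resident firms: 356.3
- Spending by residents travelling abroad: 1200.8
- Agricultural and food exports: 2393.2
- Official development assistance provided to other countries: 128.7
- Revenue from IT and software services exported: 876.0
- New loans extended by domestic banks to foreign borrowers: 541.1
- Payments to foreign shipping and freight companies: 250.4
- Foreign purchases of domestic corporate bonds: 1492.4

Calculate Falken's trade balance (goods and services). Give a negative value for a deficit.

Goods: 1913.7 - 581.9 + 2393.2 - 1280.0 = 2445.0
Services: -250.4 + 955.6 + 876.0 - 1200.8 - 603.0 = -222.6
Trade balance = 2445.0 + (-222.6) = 2222.4
(Excluded from the trade balance — financial account: domestic pension funds' purchases of foreign equities 803.6, borrowing by resident firms from foreign banks 1104.5, new loans extended by domestic banks to foreign borrowers 541.1, foreign purchases of domestic corporate bonds 1492.4; primary income: reinvested earnings on direct investment abroad 447.9, dividends received from foreign subsidiaries of resident firms 513.0, interest paid on external government debt 490.3, dividends paid to foreign shareholders of resident firms 356.3; secondary income: personal remittances received from nationals working abroad 688.6, official development assistance provided to other countries 128.7.)

2222.4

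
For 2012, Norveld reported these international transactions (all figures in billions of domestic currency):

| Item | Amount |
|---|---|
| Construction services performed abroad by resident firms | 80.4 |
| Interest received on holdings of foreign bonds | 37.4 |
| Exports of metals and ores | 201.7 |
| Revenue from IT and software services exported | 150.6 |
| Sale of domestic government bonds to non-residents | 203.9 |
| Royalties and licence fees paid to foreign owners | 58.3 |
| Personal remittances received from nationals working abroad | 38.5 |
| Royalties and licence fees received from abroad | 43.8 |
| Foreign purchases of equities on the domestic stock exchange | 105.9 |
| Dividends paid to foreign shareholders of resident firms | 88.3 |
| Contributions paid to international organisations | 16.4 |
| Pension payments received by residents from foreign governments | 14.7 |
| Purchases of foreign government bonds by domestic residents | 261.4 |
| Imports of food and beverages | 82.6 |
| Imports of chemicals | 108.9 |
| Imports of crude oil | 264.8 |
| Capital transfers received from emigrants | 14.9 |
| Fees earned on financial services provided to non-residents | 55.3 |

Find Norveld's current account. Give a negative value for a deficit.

3.1

Goods: 201.7 - 108.9 - 264.8 - 82.6 = -254.6
Services: 55.3 - 58.3 + 80.4 + 43.8 + 150.6 = 271.8
Primary income: 37.4 - 88.3 = -50.9
Secondary income: 14.7 - 16.4 + 38.5 = 36.8
Current account = (-254.6) + 271.8 + (-50.9) + 36.8 = 3.1
(Excluded from the current account — financial account: sale of domestic government bonds to non-residents 203.9, foreign purchases of equities on the domestic stock exchange 105.9, purchases of foreign government bonds by domestic residents 261.4; capital account: capital transfers received from emigrants 14.9.)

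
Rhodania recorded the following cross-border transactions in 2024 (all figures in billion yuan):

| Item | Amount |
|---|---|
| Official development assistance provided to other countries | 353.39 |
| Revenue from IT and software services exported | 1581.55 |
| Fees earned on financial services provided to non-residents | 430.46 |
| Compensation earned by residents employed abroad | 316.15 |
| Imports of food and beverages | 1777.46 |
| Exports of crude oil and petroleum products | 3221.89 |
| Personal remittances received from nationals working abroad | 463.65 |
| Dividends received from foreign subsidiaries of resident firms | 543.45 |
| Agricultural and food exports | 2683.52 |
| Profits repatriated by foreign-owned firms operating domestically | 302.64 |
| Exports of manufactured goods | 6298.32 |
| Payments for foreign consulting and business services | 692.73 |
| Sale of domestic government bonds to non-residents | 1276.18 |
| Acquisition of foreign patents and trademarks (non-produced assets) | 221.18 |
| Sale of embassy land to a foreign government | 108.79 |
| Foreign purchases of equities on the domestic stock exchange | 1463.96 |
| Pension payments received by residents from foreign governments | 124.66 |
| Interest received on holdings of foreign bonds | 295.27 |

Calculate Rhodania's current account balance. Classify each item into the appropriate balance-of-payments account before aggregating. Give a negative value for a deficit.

Goods: 6298.32 + 2683.52 + 3221.89 - 1777.46 = 10426.27
Services: 1581.55 - 692.73 + 430.46 = 1319.28
Primary income: 543.45 + 316.15 + 295.27 - 302.64 = 852.23
Secondary income: 463.65 + 124.66 - 353.39 = 234.92
Current account = 10426.27 + 1319.28 + 852.23 + 234.92 = 12832.70
(Excluded from the current account — financial account: sale of domestic government bonds to non-residents 1276.18, foreign purchases of equities on the domestic stock exchange 1463.96; capital account: acquisition of foreign patents and trademarks (non-produced assets) 221.18, sale of embassy land to a foreign government 108.79.)

12832.70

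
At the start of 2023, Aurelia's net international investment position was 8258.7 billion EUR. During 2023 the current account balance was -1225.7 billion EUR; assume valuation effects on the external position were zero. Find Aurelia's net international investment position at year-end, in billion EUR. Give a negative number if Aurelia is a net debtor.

With no valuation effects, change in NIIP = current account = -1225.7
End-of-year NIIP = 8258.7 + (-1225.7) = 7033.0

7033.0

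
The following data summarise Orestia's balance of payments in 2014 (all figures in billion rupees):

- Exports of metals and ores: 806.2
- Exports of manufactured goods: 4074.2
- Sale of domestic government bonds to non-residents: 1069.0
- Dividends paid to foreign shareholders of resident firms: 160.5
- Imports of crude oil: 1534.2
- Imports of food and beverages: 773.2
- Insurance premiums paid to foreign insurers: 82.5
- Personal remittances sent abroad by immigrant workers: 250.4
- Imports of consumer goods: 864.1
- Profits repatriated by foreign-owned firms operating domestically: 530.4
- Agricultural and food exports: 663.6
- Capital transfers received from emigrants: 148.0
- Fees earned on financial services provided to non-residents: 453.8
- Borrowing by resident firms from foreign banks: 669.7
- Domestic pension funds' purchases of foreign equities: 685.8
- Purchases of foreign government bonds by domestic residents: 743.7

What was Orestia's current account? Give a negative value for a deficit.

1802.5

Goods: 4074.2 - 773.2 - 864.1 + 663.6 + 806.2 - 1534.2 = 2372.5
Services: -82.5 + 453.8 = 371.3
Primary income: -160.5 - 530.4 = -690.9
Secondary income: -250.4
Current account = 2372.5 + 371.3 + (-690.9) + (-250.4) = 1802.5
(Excluded from the current account — financial account: sale of domestic government bonds to non-residents 1069.0, borrowing by resident firms from foreign banks 669.7, domestic pension funds' purchases of foreign equities 685.8, purchases of foreign government bonds by domestic residents 743.7; capital account: capital transfers received from emigrants 148.0.)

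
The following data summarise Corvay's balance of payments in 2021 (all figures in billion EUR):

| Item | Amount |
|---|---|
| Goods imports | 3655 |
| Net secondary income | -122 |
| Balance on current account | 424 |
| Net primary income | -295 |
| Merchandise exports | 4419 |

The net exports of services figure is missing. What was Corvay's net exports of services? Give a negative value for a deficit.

77

Current account = goods balance + services balance + net primary income + net secondary income
Sum of the known components = 347
Net exports of services = CA - (known components) = 424 - 347 = 77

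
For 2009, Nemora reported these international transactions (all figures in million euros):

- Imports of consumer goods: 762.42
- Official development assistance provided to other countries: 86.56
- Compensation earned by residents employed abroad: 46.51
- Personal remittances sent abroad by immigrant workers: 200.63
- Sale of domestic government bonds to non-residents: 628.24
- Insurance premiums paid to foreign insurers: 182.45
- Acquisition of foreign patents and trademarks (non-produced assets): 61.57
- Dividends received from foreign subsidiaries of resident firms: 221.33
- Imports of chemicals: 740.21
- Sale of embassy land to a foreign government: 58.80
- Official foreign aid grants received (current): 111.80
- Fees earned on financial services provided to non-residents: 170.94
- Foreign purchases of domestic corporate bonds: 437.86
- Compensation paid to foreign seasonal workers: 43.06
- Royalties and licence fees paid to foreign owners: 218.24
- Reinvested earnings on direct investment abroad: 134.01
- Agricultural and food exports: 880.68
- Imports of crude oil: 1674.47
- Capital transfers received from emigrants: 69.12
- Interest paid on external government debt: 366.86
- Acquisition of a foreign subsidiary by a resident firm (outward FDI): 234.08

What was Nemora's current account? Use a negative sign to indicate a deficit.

-2709.63

Goods: -740.21 - 762.42 - 1674.47 + 880.68 = -2296.42
Services: -218.24 + 170.94 - 182.45 = -229.75
Primary income: 221.33 - 366.86 + 46.51 + 134.01 - 43.06 = -8.07
Secondary income: -200.63 + 111.80 - 86.56 = -175.39
Current account = (-2296.42) + (-229.75) + (-8.07) + (-175.39) = -2709.63
(Excluded from the current account — financial account: sale of domestic government bonds to non-residents 628.24, foreign purchases of domestic corporate bonds 437.86, acquisition of a foreign subsidiary by a resident firm (outward FDI) 234.08; capital account: acquisition of foreign patents and trademarks (non-produced assets) 61.57, sale of embassy land to a foreign government 58.80, capital transfers received from emigrants 69.12.)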